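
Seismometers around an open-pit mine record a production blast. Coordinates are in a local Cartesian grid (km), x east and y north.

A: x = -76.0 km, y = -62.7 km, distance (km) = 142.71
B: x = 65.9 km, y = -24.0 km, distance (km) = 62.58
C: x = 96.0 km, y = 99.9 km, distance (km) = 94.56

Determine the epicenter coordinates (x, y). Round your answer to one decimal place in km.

33.1 km east, 29.3 km north

Circle about each station: (x + 76.0)² + (y + 62.7)² = 142.71²; (x − 65.9)² + (y + 24.0)² = 62.58²; (x − 96.0)² + (y − 99.9)² = 94.56².
Subtracting pairs of circle equations eliminates x²+y² and gives linear equations (the radical axes):
283.8 x + 77.4 y = 11661.41
344.0 x + 325.2 y = 20913.27
Solving the 2×2 system: x ≈ 33.1, y ≈ 29.3 km.
Check against A (with the unrounded x, y): √((x + 76.0)²+(y + 62.7)²) = 142.71 ≈ 142.71 km. ✓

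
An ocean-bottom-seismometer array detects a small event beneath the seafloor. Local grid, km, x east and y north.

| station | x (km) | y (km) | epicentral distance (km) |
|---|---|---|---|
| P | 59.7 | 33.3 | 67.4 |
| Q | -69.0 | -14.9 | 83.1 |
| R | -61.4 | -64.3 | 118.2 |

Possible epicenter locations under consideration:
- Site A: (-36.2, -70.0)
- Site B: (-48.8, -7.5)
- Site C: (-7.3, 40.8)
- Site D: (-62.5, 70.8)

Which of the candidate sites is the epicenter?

Site C

For each candidate, compare |candidate − station| to the reported distance:
Site A: residuals P 73.6, Q 19.0, R 92.4 → max 92.4 km
Site B: residuals P 48.5, Q 61.6, R 60.0 → max 61.6 km
Site C: residuals P 0.0, Q 0.0, R 0.0 → max 0.0 km
Site D: residuals P 60.4, Q 2.8, R 16.9 → max 60.4 km
Only Site C has all residuals ≈ 0.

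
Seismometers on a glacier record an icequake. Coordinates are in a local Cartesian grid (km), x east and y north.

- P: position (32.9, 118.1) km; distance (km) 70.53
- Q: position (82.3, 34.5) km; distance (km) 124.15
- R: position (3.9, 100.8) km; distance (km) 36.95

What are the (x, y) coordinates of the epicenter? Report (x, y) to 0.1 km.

Circle about each station: (x − 32.9)² + (y − 118.1)² = 70.53²; (x − 82.3)² + (y − 34.5)² = 124.15²; (x − 3.9)² + (y − 100.8)² = 36.95².
Subtracting the P equation from the Q and R equations removes the quadratic terms:
98.8 x − 167.2 y = -17505.22
-58.0 x − 34.6 y = -1244.99
Solving the 2×2 system: x ≈ -30.3, y ≈ 86.8 km.

-30.3 km east, 86.8 km north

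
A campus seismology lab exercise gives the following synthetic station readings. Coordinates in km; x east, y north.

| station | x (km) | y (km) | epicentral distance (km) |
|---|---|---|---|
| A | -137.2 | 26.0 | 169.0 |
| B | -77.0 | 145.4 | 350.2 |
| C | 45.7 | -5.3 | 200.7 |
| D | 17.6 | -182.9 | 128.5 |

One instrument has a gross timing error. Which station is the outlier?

Solve using three stations at a time. Using A, C, D (subtract circle equations pairwise → linear system) gives (x, y) ≈ (-103.5, -139.6).
Distances from that point to each station vs reported:
  A: calculated 169.0 vs reported 169.0 → residual 0.0 km
  B: calculated 286.3 vs reported 350.2 → residual 63.9 km
  C: calculated 200.7 vs reported 200.7 → residual 0.0 km
  D: calculated 128.6 vs reported 128.5 → residual 0.1 km
A, C, D are mutually consistent (residuals ≈ 0); B is off by 63.9 km.

B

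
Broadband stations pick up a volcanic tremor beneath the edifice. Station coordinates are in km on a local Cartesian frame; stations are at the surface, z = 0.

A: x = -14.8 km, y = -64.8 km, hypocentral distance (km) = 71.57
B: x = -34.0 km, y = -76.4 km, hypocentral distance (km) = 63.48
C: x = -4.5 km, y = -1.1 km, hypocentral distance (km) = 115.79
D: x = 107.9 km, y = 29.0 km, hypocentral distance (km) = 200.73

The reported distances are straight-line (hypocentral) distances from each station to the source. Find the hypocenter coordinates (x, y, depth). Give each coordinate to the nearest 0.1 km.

(-39.2, -93.2, 61.0)

Each station gives a sphere (x−x_i)² + (y−y_i)² + z² = d_i² (stations at z=0).
Subtracting the A sphere from B and C: z² cancels, leaving linear equations in x and y:
-38.4 x − 23.2 y = 3667.43
20.6 x + 127.4 y = -12681.68
Solving: x ≈ -39.195, y ≈ -93.205 km (keep extra digits for the depth step; rounded: -39.2, -93.2).
Then from the A sphere: z² = 71.57² − (x + 14.8)² − (y + 64.8)² with x = -39.195, y = -93.205, so z ≈ 60.994 ≈ 61.0 km.
Check against D (with the unrounded solution): distance 200.73 ≈ 200.73 km. ✓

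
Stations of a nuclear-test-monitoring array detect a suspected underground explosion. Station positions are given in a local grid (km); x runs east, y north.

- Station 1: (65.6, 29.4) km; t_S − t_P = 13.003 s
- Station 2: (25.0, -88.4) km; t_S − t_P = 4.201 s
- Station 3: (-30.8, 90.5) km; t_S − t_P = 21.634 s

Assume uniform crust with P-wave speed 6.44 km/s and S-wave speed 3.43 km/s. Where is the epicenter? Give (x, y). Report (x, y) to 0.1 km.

Distance from S−P lag: d = Δt · v_P v_S / (v_P − v_S) = Δt · (6.44·3.43)/(6.44−3.43) ≈ 7.3386·Δt.
So d_Station 1 = 95.42, d_Station 2 = 30.83, d_Station 3 = 158.76 km.
Circle about each station: (x − 65.6)² + (y − 29.4)² = 95.42²; (x − 25.0)² + (y + 88.4)² = 30.83²; (x + 30.8)² + (y − 90.5)² = 158.76².
Subtracting the Station 1 equation from the Station 2 and Station 3 equations removes the quadratic terms:
-81.2 x − 235.6 y = 11426.33
-192.8 x + 122.2 y = -12128.59
Solving the 2×2 system: x ≈ 26.4, y ≈ -57.6 km.
Check against Station 1 (with the unrounded x, y): √((x − 65.6)²+(y − 29.4)²) = 95.42 ≈ 95.42 km. ✓

x ≈ 26.4 km, y ≈ -57.6 km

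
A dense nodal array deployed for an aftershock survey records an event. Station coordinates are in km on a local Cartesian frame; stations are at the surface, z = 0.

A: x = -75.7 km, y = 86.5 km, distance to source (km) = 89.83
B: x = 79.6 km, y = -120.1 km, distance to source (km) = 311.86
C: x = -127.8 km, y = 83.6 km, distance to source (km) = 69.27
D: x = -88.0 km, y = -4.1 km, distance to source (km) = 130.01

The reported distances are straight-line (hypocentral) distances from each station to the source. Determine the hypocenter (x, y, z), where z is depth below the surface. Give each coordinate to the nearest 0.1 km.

(-133.8, 97.0, 67.7)

Each station gives a sphere (x−x_i)² + (y−y_i)² + z² = d_i² (stations at z=0).
Subtracting the A sphere from B and C: z² cancels, leaving linear equations in x and y:
310.6 x − 413.2 y = -81639.80
-104.2 x − 5.8 y = 13380.16
Solving: x ≈ -133.807, y ≈ 96.997 km (keep extra digits for the depth step; rounded: -133.8, 97.0).
Then from the A sphere: z² = 89.83² − (x + 75.7)² − (y − 86.5)² with x = -133.807, y = 96.997, so z ≈ 67.697 ≈ 67.7 km.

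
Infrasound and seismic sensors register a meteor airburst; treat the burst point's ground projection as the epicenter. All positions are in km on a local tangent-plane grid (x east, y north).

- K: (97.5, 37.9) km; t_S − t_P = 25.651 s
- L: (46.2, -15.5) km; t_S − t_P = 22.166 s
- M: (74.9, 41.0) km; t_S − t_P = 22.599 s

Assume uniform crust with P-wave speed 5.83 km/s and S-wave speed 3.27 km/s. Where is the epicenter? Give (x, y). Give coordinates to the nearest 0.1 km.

Distance from S−P lag: d = Δt · v_P v_S / (v_P − v_S) = Δt · (5.83·3.27)/(5.83−3.27) ≈ 7.4469·Δt.
So d_K = 191.02, d_L = 165.07, d_M = 168.29 km.
Circle about each station: (x − 97.5)² + (y − 37.9)² = 191.02²; (x − 46.2)² + (y + 15.5)² = 165.07²; (x − 74.9)² + (y − 41.0)² = 168.29².
Subtracting pairs of circle equations eliminates x²+y² and gives linear equations (the radical axes):
-102.6 x − 106.8 y = 672.57
-45.2 x + 6.2 y = 4515.47
Solving the 2×2 system: x ≈ -89.0, y ≈ 79.2 km.
Check against K (with the unrounded x, y): √((x − 97.5)²+(y − 37.9)²) = 191.06 ≈ 191.02 km. ✓

-89.0 km east, 79.2 km north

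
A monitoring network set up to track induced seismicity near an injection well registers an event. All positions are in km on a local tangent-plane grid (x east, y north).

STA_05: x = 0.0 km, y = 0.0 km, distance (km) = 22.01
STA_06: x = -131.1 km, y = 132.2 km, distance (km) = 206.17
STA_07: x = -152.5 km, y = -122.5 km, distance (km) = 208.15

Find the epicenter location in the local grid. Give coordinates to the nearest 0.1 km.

20.8 km east, -7.2 km north

Circle about each station: x² + y² = 22.01²; (x + 131.1)² + (y − 132.2)² = 206.17²; (x + 152.5)² + (y + 122.5)² = 208.15².
Subtracting the STA_05 equation from the STA_06 and STA_07 equations removes the quadratic terms:
-262.2 x + 264.4 y = -7357.58
-305.0 x − 245.0 y = -4579.48
Solving the 2×2 system: x ≈ 20.8, y ≈ -7.2 km.
Check against STA_05 (with the unrounded x, y): √(x²+y²) = 22.01 ≈ 22.01 km. ✓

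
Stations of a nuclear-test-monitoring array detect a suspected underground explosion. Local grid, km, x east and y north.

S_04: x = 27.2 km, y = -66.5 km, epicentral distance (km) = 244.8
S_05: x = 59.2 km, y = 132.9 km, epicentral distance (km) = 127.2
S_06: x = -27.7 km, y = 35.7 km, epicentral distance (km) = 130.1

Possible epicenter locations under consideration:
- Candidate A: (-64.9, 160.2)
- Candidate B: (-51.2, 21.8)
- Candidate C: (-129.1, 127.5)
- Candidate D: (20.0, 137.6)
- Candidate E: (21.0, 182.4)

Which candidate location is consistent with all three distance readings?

For each candidate, compare |candidate − station| to the reported distance:
Candidate A: residuals S_04 0.1, S_05 0.1, S_06 0.2 → max 0.2 km
Candidate B: residuals S_04 126.7, S_05 29.4, S_06 102.8 → max 126.7 km
Candidate C: residuals S_04 4.3, S_05 61.2, S_06 6.7 → max 61.2 km
Candidate D: residuals S_04 40.6, S_05 87.7, S_06 17.6 → max 87.7 km
Candidate E: residuals S_04 4.2, S_05 64.7, S_06 24.5 → max 64.7 km
Only Candidate A has all residuals ≈ 0.

Candidate A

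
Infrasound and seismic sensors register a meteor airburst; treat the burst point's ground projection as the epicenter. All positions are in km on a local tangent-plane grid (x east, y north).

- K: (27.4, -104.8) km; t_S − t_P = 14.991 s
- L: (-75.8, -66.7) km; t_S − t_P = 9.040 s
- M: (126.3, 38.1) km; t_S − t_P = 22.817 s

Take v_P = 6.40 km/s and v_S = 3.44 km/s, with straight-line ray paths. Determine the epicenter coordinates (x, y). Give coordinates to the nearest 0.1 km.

-35.6 km east, -12.8 km north

Distance from S−P lag: d = Δt · v_P v_S / (v_P − v_S) = Δt · (6.40·3.44)/(6.40−3.44) ≈ 7.4378·Δt.
So d_K = 111.50, d_L = 67.24, d_M = 169.71 km.
Circle about each station: (x − 27.4)² + (y + 104.8)² = 111.50²; (x + 75.8)² + (y + 66.7)² = 67.24²; (x − 126.3)² + (y − 38.1)² = 169.71².
Subtracting the K equation from the L and M equations removes the quadratic terms:
-206.4 x + 76.2 y = 6371.76
197.8 x + 285.8 y = -10699.73
Solving the 2×2 system: x ≈ -35.6, y ≈ -12.8 km.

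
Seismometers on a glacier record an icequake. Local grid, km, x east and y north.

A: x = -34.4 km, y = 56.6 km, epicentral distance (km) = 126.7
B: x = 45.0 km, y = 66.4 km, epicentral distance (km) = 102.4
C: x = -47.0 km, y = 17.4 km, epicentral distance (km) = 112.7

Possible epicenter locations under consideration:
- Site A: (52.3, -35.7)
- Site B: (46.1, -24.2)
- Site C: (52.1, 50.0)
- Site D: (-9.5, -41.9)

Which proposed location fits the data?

Site A

For each candidate, compare |candidate − station| to the reported distance:
Site A: residuals A 0.1, B 0.0, C 0.1 → max 0.1 km
Site B: residuals A 12.6, B 11.8, C 10.7 → max 12.6 km
Site C: residuals A 39.9, B 84.5, C 8.4 → max 84.5 km
Site D: residuals A 25.1, B 18.8, C 42.5 → max 42.5 km
Only Site A has all residuals ≈ 0.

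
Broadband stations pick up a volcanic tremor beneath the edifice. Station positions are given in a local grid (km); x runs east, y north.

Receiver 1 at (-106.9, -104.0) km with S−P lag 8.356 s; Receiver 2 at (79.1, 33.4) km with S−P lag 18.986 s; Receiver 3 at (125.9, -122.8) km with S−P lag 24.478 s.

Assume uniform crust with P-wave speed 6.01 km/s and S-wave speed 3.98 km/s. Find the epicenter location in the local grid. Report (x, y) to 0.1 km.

-140.1 km east, -11.3 km north

Distance from S−P lag: d = Δt · v_P v_S / (v_P − v_S) = Δt · (6.01·3.98)/(6.01−3.98) ≈ 11.7832·Δt.
So d_Receiver 1 = 98.46, d_Receiver 2 = 223.71, d_Receiver 3 = 288.43 km.
Circle about each station: (x + 106.9)² + (y + 104.0)² = 98.46²; (x − 79.1)² + (y − 33.4)² = 223.71²; (x − 125.9)² + (y + 122.8)² = 288.43².
Subtracting the Receiver 1 equation from the Receiver 2 and Receiver 3 equations removes the quadratic terms:
372.0 x + 274.8 y = -55223.03
465.6 x − 37.6 y = -64810.45
Solving the 2×2 system: x ≈ -140.1, y ≈ -11.3 km.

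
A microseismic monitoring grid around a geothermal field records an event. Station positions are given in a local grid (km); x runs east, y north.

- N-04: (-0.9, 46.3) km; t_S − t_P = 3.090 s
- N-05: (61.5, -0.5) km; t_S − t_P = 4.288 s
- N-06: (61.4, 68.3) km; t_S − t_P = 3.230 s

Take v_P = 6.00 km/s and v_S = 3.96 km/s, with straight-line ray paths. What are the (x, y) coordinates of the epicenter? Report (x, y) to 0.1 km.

34.8 km east, 41.7 km north

Distance from S−P lag: d = Δt · v_P v_S / (v_P − v_S) = Δt · (6.00·3.96)/(6.00−3.96) ≈ 11.6471·Δt.
So d_N-04 = 35.99, d_N-05 = 49.94, d_N-06 = 37.62 km.
Circle about each station: (x + 0.9)² + (y − 46.3)² = 35.99²; (x − 61.5)² + (y + 0.5)² = 49.94²; (x − 61.4)² + (y − 68.3)² = 37.62².
Subtracting the N-04 equation from the N-05 and N-06 equations removes the quadratic terms:
124.8 x − 93.6 y = 439.28
124.6 x + 44.0 y = 6170.37
Solving the 2×2 system: x ≈ 34.8, y ≈ 41.7 km.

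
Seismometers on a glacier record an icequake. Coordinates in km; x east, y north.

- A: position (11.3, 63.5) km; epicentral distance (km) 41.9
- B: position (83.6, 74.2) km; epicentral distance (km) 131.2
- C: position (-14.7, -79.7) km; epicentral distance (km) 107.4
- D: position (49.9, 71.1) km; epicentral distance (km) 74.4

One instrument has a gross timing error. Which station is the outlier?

Solve using three stations at a time. Using A, C, D (subtract circle equations pairwise → linear system) gives (x, y) ≈ (-10.6, 27.7).
Distances from that point to each station vs reported:
  A: calculated 42.0 vs reported 41.9 → residual 0.1 km
  B: calculated 105.0 vs reported 131.2 → residual 26.2 km
  C: calculated 107.4 vs reported 107.4 → residual 0.0 km
  D: calculated 74.4 vs reported 74.4 → residual 0.0 km
A, C, D are mutually consistent (residuals ≈ 0); B is off by 26.2 km.

B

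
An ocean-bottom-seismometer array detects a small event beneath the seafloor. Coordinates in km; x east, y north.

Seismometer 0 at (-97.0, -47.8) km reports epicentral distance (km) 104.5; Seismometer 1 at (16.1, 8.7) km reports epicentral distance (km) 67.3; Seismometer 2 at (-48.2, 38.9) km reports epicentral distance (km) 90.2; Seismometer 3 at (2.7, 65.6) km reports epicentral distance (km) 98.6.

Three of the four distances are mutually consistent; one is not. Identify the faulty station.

Seismometer 1

Solve using three stations at a time. Using Seismometer 0, Seismometer 2, Seismometer 3 (subtract circle equations pairwise → linear system) gives (x, y) ≈ (6.3, -32.8).
Distances from that point to each station vs reported:
  Seismometer 0: calculated 104.4 vs reported 104.5 → residual 0.1 km
  Seismometer 1: calculated 42.6 vs reported 67.3 → residual 24.7 km
  Seismometer 2: calculated 90.0 vs reported 90.2 → residual 0.2 km
  Seismometer 3: calculated 98.5 vs reported 98.6 → residual 0.1 km
Seismometer 0, Seismometer 2, Seismometer 3 are mutually consistent (residuals ≈ 0); Seismometer 1 is off by 24.7 km.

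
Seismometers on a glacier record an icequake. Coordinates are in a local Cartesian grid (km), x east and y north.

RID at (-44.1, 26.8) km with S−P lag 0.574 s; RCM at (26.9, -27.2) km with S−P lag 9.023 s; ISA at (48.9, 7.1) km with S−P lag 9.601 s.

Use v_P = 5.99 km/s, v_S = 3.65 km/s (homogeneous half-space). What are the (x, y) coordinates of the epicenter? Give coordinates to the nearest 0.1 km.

-38.9 km east, 25.5 km north

Distance from S−P lag: d = Δt · v_P v_S / (v_P − v_S) = Δt · (5.99·3.65)/(5.99−3.65) ≈ 9.3434·Δt.
So d_RID = 5.36, d_RCM = 84.31, d_ISA = 89.71 km.
Circle about each station: (x + 44.1)² + (y − 26.8)² = 5.36²; (x − 26.9)² + (y + 27.2)² = 84.31²; (x − 48.9)² + (y − 7.1)² = 89.71².
Subtracting the RID equation from the RCM and ISA equations removes the quadratic terms:
142.0 x − 108.0 y = -8279.05
186.0 x − 39.4 y = -8240.58
Solving the 2×2 system: x ≈ -38.9, y ≈ 25.5 km.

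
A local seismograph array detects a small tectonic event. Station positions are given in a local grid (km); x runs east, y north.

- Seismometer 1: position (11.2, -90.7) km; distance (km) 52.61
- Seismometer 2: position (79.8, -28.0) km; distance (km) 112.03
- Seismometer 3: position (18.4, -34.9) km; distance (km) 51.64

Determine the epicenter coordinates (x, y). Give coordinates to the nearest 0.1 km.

(-28.6, -56.3)

Circle about each station: (x − 11.2)² + (y + 90.7)² = 52.61²; (x − 79.8)² + (y + 28.0)² = 112.03²; (x − 18.4)² + (y + 34.9)² = 51.64².
Subtracting the Seismometer 1 equation from the Seismometer 2 and Seismometer 3 equations removes the quadratic terms:
137.2 x + 125.4 y = -10982.80
14.4 x + 111.6 y = -6694.24
Solving the 2×2 system: x ≈ -28.6, y ≈ -56.3 km.
Check against Seismometer 1 (with the unrounded x, y): √((x − 11.2)²+(y + 90.7)²) = 52.61 ≈ 52.61 km. ✓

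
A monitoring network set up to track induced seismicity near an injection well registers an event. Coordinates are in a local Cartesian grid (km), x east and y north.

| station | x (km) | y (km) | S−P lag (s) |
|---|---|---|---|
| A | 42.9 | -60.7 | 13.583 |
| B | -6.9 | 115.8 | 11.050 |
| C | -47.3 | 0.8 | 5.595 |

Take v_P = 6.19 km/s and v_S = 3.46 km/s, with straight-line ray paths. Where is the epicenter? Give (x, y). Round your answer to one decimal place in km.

x ≈ -14.0 km, y ≈ 29.4 km

Distance from S−P lag: d = Δt · v_P v_S / (v_P − v_S) = Δt · (6.19·3.46)/(6.19−3.46) ≈ 7.8452·Δt.
So d_A = 106.56, d_B = 86.69, d_C = 43.89 km.
Circle about each station: (x − 42.9)² + (y + 60.7)² = 106.56²; (x + 6.9)² + (y − 115.8)² = 86.69²; (x + 47.3)² + (y − 0.8)² = 43.89².
Subtracting the A equation from the B and C equations removes the quadratic terms:
-99.6 x + 353.0 y = 11772.23
-180.4 x + 123.0 y = 6141.73
Solving the 2×2 system: x ≈ -14.0, y ≈ 29.4 km.
Check against A (with the unrounded x, y): √((x − 42.9)²+(y + 60.7)²) = 106.56 ≈ 106.56 km. ✓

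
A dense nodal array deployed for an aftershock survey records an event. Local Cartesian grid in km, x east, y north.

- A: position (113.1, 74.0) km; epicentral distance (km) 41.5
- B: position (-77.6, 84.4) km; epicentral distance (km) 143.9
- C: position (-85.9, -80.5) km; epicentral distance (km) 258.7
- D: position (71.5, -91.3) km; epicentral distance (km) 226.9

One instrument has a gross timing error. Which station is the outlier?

Solve using three stations at a time. Using B, C, D (subtract circle equations pairwise → linear system) gives (x, y) ≈ (57.0, 135.1).
Distances from that point to each station vs reported:
  A: calculated 82.9 vs reported 41.5 → residual 41.4 km
  B: calculated 143.9 vs reported 143.9 → residual 0.0 km
  C: calculated 258.7 vs reported 258.7 → residual 0.0 km
  D: calculated 226.9 vs reported 226.9 → residual 0.0 km
B, C, D are mutually consistent (residuals ≈ 0); A is off by 41.4 km.

A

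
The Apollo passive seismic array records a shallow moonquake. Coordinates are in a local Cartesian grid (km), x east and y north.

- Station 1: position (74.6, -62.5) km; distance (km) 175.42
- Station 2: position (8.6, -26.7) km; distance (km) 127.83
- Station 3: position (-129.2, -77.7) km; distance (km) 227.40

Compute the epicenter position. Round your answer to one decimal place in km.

Circle about each station: (x − 74.6)² + (y + 62.5)² = 175.42²; (x − 8.6)² + (y + 26.7)² = 127.83²; (x + 129.2)² + (y + 77.7)² = 227.40².
Subtracting the Station 1 equation from the Station 2 and Station 3 equations removes the quadratic terms:
-132.0 x + 71.6 y = 5747.11
-407.6 x − 30.4 y = -7680.06
Solving the 2×2 system: x ≈ 11.3, y ≈ 101.1 km.
Check against Station 1 (with the unrounded x, y): √((x − 74.6)²+(y + 62.5)²) = 175.42 ≈ 175.42 km. ✓

(11.3, 101.1)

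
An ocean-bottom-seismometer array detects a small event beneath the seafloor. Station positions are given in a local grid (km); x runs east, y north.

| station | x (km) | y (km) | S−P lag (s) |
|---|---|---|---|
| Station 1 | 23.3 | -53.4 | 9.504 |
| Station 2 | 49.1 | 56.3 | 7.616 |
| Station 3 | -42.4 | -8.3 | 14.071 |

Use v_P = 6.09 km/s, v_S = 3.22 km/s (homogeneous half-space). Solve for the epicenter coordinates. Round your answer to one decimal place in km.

(52.9, 4.4)

Distance from S−P lag: d = Δt · v_P v_S / (v_P − v_S) = Δt · (6.09·3.22)/(6.09−3.22) ≈ 6.8327·Δt.
So d_Station 1 = 64.94, d_Station 2 = 52.04, d_Station 3 = 96.14 km.
Circle about each station: (x − 23.3)² + (y + 53.4)² = 64.94²; (x − 49.1)² + (y − 56.3)² = 52.04²; (x + 42.4)² + (y + 8.3)² = 96.14².
Subtracting the Station 1 equation from the Station 2 and Station 3 equations removes the quadratic terms:
51.6 x + 219.4 y = 3695.09
-131.4 x + 90.2 y = -6553.50
Solving the 2×2 system: x ≈ 52.9, y ≈ 4.4 km.
Check against Station 1 (with the unrounded x, y): √((x − 23.3)²+(y + 53.4)²) = 64.94 ≈ 64.94 km. ✓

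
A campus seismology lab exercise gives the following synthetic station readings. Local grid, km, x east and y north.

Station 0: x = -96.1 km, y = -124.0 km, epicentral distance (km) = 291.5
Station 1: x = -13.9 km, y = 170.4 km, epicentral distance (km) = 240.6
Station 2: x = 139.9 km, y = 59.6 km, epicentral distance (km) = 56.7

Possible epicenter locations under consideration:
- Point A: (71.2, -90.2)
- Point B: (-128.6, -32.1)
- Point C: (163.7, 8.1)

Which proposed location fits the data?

Point C

For each candidate, compare |candidate − station| to the reported distance:
Point A: residuals Station 0 120.8, Station 1 33.5, Station 2 108.1 → max 120.8 km
Point B: residuals Station 0 194.0, Station 1 7.9, Station 2 227.0 → max 227.0 km
Point C: residuals Station 0 0.0, Station 1 0.0, Station 2 0.0 → max 0.0 km
Only Point C has all residuals ≈ 0.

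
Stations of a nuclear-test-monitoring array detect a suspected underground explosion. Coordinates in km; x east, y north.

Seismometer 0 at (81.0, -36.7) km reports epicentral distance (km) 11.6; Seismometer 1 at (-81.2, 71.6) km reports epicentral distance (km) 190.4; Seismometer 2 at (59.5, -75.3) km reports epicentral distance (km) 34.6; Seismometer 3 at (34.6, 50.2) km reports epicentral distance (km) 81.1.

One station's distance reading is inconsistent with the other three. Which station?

Seismometer 3

Solve using three stations at a time. Using Seismometer 0, Seismometer 1, Seismometer 2 (subtract circle equations pairwise → linear system) gives (x, y) ≈ (71.1, -42.7).
Distances from that point to each station vs reported:
  Seismometer 0: calculated 11.6 vs reported 11.6 → residual 0.0 km
  Seismometer 1: calculated 190.4 vs reported 190.4 → residual 0.0 km
  Seismometer 2: calculated 34.6 vs reported 34.6 → residual 0.0 km
  Seismometer 3: calculated 99.8 vs reported 81.1 → residual 18.7 km
Seismometer 0, Seismometer 1, Seismometer 2 are mutually consistent (residuals ≈ 0); Seismometer 3 is off by 18.7 km.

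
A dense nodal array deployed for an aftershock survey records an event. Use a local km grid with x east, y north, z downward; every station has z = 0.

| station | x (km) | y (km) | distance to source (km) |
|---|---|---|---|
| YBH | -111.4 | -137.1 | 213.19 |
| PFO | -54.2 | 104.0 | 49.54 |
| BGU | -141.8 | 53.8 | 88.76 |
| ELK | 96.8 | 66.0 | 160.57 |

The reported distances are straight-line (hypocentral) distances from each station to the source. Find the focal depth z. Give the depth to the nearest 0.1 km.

Each station gives a sphere (x−x_i)² + (y−y_i)² + z² = d_i² (stations at z=0).
Subtracting the YBH sphere from PFO and BGU: z² cancels, leaving linear equations in x and y:
114.4 x + 482.2 y = 25543.03
-60.8 x + 381.8 y = 29366.95
Solving: x ≈ -60.393, y ≈ 67.300 km (keep extra digits for the depth step; rounded: -60.4, 67.3).
Then from the YBH sphere: z² = 213.19² − (x + 111.4)² − (y + 137.1)² with x = -60.393, y = 67.300, so z ≈ 32.694 ≈ 32.7 km.

z ≈ 32.7 km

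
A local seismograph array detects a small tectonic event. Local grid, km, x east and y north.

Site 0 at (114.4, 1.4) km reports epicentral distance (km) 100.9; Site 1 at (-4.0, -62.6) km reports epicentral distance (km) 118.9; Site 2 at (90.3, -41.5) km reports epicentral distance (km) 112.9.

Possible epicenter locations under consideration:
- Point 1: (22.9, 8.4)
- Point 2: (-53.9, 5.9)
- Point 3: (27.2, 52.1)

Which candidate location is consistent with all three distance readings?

Point 3

For each candidate, compare |candidate − station| to the reported distance:
Point 1: residuals Site 0 9.1, Site 1 43.0, Site 2 29.0 → max 43.0 km
Point 2: residuals Site 0 67.5, Site 1 34.2, Site 2 38.9 → max 67.5 km
Point 3: residuals Site 0 0.0, Site 1 0.0, Site 2 0.0 → max 0.0 km
Only Point 3 has all residuals ≈ 0.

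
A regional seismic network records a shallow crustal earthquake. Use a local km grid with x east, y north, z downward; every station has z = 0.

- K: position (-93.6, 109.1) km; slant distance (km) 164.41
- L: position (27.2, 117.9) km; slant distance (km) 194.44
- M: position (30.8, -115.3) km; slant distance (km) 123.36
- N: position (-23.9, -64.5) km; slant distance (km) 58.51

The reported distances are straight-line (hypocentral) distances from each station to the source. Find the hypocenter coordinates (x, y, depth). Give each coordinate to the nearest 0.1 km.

(-66.0, -48.6, 37.4)

Each station gives a sphere (x−x_i)² + (y−y_i)² + z² = d_i² (stations at z=0).
Subtracting the K sphere from L and M: z² cancels, leaving linear equations in x and y:
241.6 x + 17.6 y = -16799.79
248.8 x − 448.8 y = 5391.92
Solving: x ≈ -65.995, y ≈ -48.600 km (keep extra digits for the depth step; rounded: -66.0, -48.6).
Then from the K sphere: z² = 164.41² − (x + 93.6)² − (y − 109.1)² with x = -65.995, y = -48.600, so z ≈ 37.408 ≈ 37.4 km.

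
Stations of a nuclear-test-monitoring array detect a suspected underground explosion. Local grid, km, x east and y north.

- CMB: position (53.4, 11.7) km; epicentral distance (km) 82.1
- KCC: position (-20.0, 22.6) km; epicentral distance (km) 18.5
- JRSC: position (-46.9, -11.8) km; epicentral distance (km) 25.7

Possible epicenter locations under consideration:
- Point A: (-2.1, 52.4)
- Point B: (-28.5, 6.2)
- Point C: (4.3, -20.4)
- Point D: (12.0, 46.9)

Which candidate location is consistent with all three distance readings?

For each candidate, compare |candidate − station| to the reported distance:
Point A: residuals CMB 13.3, KCC 16.3, JRSC 52.6 → max 52.6 km
Point B: residuals CMB 0.0, KCC 0.0, JRSC 0.0 → max 0.0 km
Point C: residuals CMB 23.4, KCC 30.9, JRSC 26.2 → max 30.9 km
Point D: residuals CMB 27.8, KCC 21.7, JRSC 57.5 → max 57.5 km
Only Point B has all residuals ≈ 0.

Point B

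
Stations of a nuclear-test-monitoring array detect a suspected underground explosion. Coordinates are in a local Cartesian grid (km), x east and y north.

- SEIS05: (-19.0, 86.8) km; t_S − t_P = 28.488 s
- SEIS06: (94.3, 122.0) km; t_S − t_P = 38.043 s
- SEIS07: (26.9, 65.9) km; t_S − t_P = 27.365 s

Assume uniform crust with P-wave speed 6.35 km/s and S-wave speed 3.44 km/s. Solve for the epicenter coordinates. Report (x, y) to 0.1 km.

Distance from S−P lag: d = Δt · v_P v_S / (v_P − v_S) = Δt · (6.35·3.44)/(6.35−3.44) ≈ 7.5065·Δt.
So d_SEIS05 = 213.85, d_SEIS06 = 285.57, d_SEIS07 = 205.42 km.
Circle about each station: (x + 19.0)² + (y − 86.8)² = 213.85²; (x − 94.3)² + (y − 122.0)² = 285.57²; (x − 26.9)² + (y − 65.9)² = 205.42².
Subtracting pairs of circle equations eliminates x²+y² and gives linear equations (the radical axes):
226.6 x + 70.4 y = -19937.15
91.8 x − 41.8 y = 705.63
Solving the 2×2 system: x ≈ -49.2, y ≈ -124.9 km.

(-49.2, -124.9)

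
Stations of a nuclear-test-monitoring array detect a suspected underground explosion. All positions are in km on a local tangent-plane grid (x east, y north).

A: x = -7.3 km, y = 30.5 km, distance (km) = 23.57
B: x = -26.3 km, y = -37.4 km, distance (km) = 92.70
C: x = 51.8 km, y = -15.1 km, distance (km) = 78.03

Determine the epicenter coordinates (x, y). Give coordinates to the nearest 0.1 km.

(7.3, 49.0)

Circle about each station: (x + 7.3)² + (y − 30.5)² = 23.57²; (x + 26.3)² + (y + 37.4)² = 92.70²; (x − 51.8)² + (y + 15.1)² = 78.03².
Subtracting the A equation from the B and C equations removes the quadratic terms:
-38.0 x − 135.8 y = -6930.84
118.2 x − 91.2 y = -3605.43
Solving the 2×2 system: x ≈ 7.3, y ≈ 49.0 km.
Check against A (with the unrounded x, y): √((x + 7.3)²+(y − 30.5)²) = 23.56 ≈ 23.57 km. ✓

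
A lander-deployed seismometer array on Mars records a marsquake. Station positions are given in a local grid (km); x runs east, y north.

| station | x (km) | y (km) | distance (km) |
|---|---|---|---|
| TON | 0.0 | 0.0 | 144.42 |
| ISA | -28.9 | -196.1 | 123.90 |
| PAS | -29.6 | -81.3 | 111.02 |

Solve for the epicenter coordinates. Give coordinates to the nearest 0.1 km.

Circle about each station: x² + y² = 144.42²; (x + 28.9)² + (y + 196.1)² = 123.90²; (x + 29.6)² + (y + 81.3)² = 111.02².
Subtracting the TON equation from the ISA and PAS equations removes the quadratic terms:
-57.8 x − 392.2 y = 44796.35
-59.2 x − 162.6 y = 16017.55
Solving the 2×2 system: x ≈ 72.5, y ≈ -124.9 km.

72.5 km east, -124.9 km north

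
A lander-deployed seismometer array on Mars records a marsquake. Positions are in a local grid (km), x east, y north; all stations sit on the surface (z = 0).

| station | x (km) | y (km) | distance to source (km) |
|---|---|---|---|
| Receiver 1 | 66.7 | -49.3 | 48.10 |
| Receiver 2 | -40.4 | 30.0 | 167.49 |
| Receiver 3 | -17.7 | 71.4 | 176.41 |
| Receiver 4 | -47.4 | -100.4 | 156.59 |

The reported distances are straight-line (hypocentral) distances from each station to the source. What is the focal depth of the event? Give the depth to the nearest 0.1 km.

35.2 km

Each station gives a sphere (x−x_i)² + (y−y_i)² + z² = d_i² (stations at z=0).
Subtracting the Receiver 1 sphere from Receiver 2 and Receiver 3: z² cancels, leaving linear equations in x and y:
-214.2 x + 158.6 y = -30086.51
-168.8 x + 241.4 y = -30275.01
Solving: x ≈ 98.703, y ≈ -56.396 km (keep extra digits for the depth step; rounded: 98.7, -56.4).
Then from the Receiver 1 sphere: z² = 48.10² − (x − 66.7)² − (y + 49.3)² with x = 98.703, y = -56.396, so z ≈ 35.200 ≈ 35.2 km.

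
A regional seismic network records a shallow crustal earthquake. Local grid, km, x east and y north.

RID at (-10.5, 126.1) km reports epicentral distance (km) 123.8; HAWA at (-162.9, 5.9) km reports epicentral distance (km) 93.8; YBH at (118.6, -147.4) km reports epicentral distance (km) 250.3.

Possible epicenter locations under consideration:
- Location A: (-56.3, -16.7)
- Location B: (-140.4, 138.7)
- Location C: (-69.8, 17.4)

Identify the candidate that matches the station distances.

For each candidate, compare |candidate − station| to the reported distance:
Location A: residuals RID 26.2, HAWA 15.2, YBH 32.0 → max 32.0 km
Location B: residuals RID 6.7, HAWA 40.9, YBH 135.6 → max 135.6 km
Location C: residuals RID 0.0, HAWA 0.0, YBH 0.0 → max 0.0 km
Only Location C has all residuals ≈ 0.

Location C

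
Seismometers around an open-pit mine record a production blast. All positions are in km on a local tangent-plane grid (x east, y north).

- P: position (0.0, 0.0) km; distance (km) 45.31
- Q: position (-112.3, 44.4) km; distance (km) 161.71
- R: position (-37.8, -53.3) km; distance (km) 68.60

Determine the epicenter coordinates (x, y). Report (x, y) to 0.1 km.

Circle about each station: x² + y² = 45.31²; (x + 112.3)² + (y − 44.4)² = 161.71²; (x + 37.8)² + (y + 53.3)² = 68.60².
Subtracting the P equation from the Q and R equations removes the quadratic terms:
-224.6 x + 88.8 y = -9514.48
-75.6 x − 106.6 y = 1616.77
Solving the 2×2 system: x ≈ 28.4, y ≈ -35.3 km.

x ≈ 28.4 km, y ≈ -35.3 km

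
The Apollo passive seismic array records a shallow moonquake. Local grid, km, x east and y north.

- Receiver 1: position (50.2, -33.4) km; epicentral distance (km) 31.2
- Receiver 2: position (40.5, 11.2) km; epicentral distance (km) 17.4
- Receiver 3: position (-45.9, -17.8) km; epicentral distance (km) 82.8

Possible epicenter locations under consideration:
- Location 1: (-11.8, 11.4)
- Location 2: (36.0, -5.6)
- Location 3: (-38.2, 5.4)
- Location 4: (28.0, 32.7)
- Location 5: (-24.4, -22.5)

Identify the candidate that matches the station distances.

For each candidate, compare |candidate − station| to the reported distance:
Location 1: residuals Receiver 1 45.3, Receiver 2 34.9, Receiver 3 37.9 → max 45.3 km
Location 2: residuals Receiver 1 0.0, Receiver 2 0.0, Receiver 3 0.0 → max 0.0 km
Location 3: residuals Receiver 1 65.3, Receiver 2 61.5, Receiver 3 58.4 → max 65.3 km
Location 4: residuals Receiver 1 38.5, Receiver 2 7.5, Receiver 3 6.7 → max 38.5 km
Location 5: residuals Receiver 1 44.2, Receiver 2 55.7, Receiver 3 60.8 → max 60.8 km
Only Location 2 has all residuals ≈ 0.

Location 2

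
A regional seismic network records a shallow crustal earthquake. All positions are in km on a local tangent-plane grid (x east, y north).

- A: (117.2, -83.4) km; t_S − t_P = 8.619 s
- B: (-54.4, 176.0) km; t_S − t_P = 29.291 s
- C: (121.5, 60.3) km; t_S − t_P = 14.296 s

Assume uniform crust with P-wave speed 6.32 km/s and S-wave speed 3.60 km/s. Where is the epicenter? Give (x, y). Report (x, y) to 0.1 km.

(58.6, -41.4)

Distance from S−P lag: d = Δt · v_P v_S / (v_P − v_S) = Δt · (6.32·3.60)/(6.32−3.60) ≈ 8.3647·Δt.
So d_A = 72.10, d_B = 245.01, d_C = 119.58 km.
Circle about each station: (x − 117.2)² + (y + 83.4)² = 72.10²; (x + 54.4)² + (y − 176.0)² = 245.01²; (x − 121.5)² + (y − 60.3)² = 119.58².
Subtracting the A equation from the B and C equations removes the quadratic terms:
-343.2 x + 518.8 y = -41587.53
8.6 x + 287.4 y = -11394.03
Solving the 2×2 system: x ≈ 58.6, y ≈ -41.4 km.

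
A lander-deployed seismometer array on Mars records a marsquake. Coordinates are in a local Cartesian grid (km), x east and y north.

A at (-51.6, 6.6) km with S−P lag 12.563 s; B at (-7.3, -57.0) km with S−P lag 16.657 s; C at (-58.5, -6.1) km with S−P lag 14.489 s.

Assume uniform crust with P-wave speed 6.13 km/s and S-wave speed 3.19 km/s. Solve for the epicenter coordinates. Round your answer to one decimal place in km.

Distance from S−P lag: d = Δt · v_P v_S / (v_P − v_S) = Δt · (6.13·3.19)/(6.13−3.19) ≈ 6.6513·Δt.
So d_A = 83.56, d_B = 110.79, d_C = 96.37 km.
Circle about each station: (x + 51.6)² + (y − 6.6)² = 83.56²; (x + 7.3)² + (y + 57.0)² = 110.79²; (x + 58.5)² + (y + 6.1)² = 96.37².
Subtracting the A equation from the B and C equations removes the quadratic terms:
88.6 x − 127.2 y = -4695.98
-13.8 x − 25.4 y = -1551.56
Solving the 2×2 system: x ≈ 19.5, y ≈ 50.5 km.
Check against A (with the unrounded x, y): √((x + 51.6)²+(y − 6.6)²) = 83.55 ≈ 83.56 km. ✓

x ≈ 19.5 km, y ≈ 50.5 km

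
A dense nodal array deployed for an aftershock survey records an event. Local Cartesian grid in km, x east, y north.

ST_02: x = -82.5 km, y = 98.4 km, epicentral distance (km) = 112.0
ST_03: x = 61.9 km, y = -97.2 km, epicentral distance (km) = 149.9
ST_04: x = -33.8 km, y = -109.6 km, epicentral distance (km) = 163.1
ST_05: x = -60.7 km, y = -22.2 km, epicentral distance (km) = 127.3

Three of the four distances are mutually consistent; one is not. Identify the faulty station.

Solve using three stations at a time. Using ST_02, ST_03, ST_04 (subtract circle equations pairwise → linear system) gives (x, y) ≈ (16.3, 45.6).
Distances from that point to each station vs reported:
  ST_02: calculated 112.0 vs reported 112.0 → residual 0.0 km
  ST_03: calculated 149.9 vs reported 149.9 → residual 0.0 km
  ST_04: calculated 163.1 vs reported 163.1 → residual 0.0 km
  ST_05: calculated 102.6 vs reported 127.3 → residual 24.7 km
ST_02, ST_03, ST_04 are mutually consistent (residuals ≈ 0); ST_05 is off by 24.7 km.

ST_05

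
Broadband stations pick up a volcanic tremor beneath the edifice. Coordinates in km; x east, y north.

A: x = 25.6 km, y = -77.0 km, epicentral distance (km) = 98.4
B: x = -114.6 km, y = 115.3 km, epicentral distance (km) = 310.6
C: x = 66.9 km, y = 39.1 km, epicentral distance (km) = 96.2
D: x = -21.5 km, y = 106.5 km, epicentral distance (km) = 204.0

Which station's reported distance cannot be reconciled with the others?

Solve using three stations at a time. Using A, C, D (subtract circle equations pairwise → linear system) gives (x, y) ≈ (117.8, -42.6).
Distances from that point to each station vs reported:
  A: calculated 98.4 vs reported 98.4 → residual 0.0 km
  B: calculated 280.9 vs reported 310.6 → residual 29.7 km
  C: calculated 96.2 vs reported 96.2 → residual 0.0 km
  D: calculated 204.0 vs reported 204.0 → residual 0.0 km
A, C, D are mutually consistent (residuals ≈ 0); B is off by 29.7 km.

B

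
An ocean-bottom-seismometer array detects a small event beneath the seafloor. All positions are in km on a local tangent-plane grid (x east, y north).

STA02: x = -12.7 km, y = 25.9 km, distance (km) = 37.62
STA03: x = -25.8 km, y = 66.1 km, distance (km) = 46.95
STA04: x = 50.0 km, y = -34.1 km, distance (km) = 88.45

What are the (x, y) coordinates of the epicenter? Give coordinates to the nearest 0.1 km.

Circle about each station: (x + 12.7)² + (y − 25.9)² = 37.62²; (x + 25.8)² + (y − 66.1)² = 46.95²; (x − 50.0)² + (y + 34.1)² = 88.45².
Subtracting the STA02 equation from the STA03 and STA04 equations removes the quadratic terms:
-26.2 x + 80.4 y = 3413.71
125.4 x − 120.0 y = -3577.43
Solving the 2×2 system: x ≈ 17.6, y ≈ 48.2 km.
Check against STA02 (with the unrounded x, y): √((x + 12.7)²+(y − 25.9)²) = 37.61 ≈ 37.62 km. ✓

x ≈ 17.6 km, y ≈ 48.2 km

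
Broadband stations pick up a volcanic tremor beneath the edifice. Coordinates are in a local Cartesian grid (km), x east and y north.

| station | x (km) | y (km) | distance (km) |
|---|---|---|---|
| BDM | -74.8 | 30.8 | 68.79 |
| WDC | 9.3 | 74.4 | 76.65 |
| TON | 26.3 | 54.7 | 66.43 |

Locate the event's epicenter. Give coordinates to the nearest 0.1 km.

Circle about each station: (x + 74.8)² + (y − 30.8)² = 68.79²; (x − 9.3)² + (y − 74.4)² = 76.65²; (x − 26.3)² + (y − 54.7)² = 66.43².
Subtracting pairs of circle equations eliminates x²+y² and gives linear equations (the radical axes):
168.2 x + 87.2 y = -2064.99
202.2 x + 47.8 y = -2540.78
Solving the 2×2 system: x ≈ -12.8, y ≈ 1.0 km.

(-12.8, 1.0)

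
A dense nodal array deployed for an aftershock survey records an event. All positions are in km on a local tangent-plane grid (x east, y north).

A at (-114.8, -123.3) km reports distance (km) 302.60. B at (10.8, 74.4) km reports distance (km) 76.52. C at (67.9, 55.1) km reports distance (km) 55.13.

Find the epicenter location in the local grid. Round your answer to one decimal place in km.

Circle about each station: (x + 114.8)² + (y + 123.3)² = 302.60²; (x − 10.8)² + (y − 74.4)² = 76.52²; (x − 67.9)² + (y − 55.1)² = 55.13².
Subtracting the A equation from the B and C equations removes the quadratic terms:
251.2 x + 395.4 y = 62981.52
365.4 x + 356.8 y = 67791.93
Solving the 2×2 system: x ≈ 79.0, y ≈ 109.1 km.

79.0 km east, 109.1 km north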